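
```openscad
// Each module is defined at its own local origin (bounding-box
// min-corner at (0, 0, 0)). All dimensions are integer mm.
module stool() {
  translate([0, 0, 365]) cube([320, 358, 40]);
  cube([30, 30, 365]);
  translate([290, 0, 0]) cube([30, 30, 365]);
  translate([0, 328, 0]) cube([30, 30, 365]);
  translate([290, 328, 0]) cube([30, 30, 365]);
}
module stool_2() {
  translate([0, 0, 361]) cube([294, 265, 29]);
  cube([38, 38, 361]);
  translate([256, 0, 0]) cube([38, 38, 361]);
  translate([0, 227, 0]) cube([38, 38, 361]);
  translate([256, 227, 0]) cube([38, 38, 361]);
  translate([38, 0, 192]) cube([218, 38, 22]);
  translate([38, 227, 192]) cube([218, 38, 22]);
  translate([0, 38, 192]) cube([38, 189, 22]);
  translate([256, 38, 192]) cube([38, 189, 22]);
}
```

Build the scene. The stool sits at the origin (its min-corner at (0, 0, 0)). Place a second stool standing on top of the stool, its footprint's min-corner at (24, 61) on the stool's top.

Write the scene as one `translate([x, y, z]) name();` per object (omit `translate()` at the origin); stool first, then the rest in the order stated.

stool();
translate([24, 61, 405]) stool_2();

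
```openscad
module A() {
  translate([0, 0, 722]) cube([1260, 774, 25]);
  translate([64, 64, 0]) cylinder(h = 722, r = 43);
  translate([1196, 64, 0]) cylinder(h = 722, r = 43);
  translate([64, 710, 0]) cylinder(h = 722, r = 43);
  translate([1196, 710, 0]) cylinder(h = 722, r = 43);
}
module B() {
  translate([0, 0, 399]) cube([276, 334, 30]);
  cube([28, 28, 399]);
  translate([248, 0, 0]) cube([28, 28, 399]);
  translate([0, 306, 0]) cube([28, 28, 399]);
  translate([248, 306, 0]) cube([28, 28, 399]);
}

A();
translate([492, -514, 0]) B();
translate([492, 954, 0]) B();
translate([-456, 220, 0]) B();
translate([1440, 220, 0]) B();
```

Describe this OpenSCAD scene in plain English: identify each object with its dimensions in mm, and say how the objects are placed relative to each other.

A is a rectangular dining table. The top is 1260×774×25 mm with its upper surface at z = 747 mm. It stands on four round legs of 86 mm diameter, each leg's bounding box inset 21 mm from the nearest pair of top edges, running from the floor to the underside of the top.

B is a four-legged stool. The seat is a 276×334×30 mm slab whose top surface is at z = 429 mm; four square legs, each 28×28 mm in cross-section, run from the floor (z = 0) to the underside of the seat, each flush with a corner of the seat.

Four stools sit around the table at the −y, +y, −x, +x sides.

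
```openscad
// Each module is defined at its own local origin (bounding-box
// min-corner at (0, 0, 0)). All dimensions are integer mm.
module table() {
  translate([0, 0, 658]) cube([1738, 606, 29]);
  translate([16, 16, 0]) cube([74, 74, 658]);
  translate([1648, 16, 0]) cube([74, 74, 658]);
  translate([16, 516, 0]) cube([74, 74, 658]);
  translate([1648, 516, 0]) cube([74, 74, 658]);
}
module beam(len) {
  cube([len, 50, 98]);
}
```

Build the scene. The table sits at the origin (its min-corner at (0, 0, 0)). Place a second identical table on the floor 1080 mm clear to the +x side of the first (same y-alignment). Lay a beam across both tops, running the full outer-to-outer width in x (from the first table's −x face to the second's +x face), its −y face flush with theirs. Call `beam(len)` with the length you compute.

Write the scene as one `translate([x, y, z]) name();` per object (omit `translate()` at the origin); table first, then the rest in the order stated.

table();
translate([2818, 0, 0]) table();
translate([0, 0, 687]) beam(4556);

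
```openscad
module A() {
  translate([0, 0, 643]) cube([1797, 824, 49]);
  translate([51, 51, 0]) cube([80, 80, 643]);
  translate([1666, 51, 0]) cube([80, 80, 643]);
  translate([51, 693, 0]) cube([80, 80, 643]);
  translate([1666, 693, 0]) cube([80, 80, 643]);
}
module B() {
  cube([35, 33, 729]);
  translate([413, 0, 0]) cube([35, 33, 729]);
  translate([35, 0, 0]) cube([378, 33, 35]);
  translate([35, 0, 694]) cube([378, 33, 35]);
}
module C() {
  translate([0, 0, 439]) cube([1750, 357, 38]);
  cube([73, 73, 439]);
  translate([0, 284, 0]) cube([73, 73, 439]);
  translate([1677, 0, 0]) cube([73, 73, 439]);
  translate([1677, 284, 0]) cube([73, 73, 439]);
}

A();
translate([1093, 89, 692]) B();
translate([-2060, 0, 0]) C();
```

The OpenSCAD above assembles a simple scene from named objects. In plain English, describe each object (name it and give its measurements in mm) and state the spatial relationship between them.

A is a table: top 1797 mm (x) × 824 mm (y), 49 mm thick, upper face at z = 692 mm, on four 80×80 mm square legs, each inset 51 mm from the nearest pair of top edges, running from z = 0 to the bottom of the top.

B is a picture frame with a 378×659 mm rectangular opening (x by z) and a uniform 35 mm border on every side. Frame depth is 33 mm along y. It is built from two vertical stiles running the full outside height and two horizontal rails spanning the gap between the stiles.

C is a bench: a 1750×357 mm seat slab, 38 mm thick, top at z = 477 mm, on four 73×73 mm square legs flush with the seat corners and standing on z = 0.

The picture frame is on top of the table. The bench is on the floor beside the table on its −x side.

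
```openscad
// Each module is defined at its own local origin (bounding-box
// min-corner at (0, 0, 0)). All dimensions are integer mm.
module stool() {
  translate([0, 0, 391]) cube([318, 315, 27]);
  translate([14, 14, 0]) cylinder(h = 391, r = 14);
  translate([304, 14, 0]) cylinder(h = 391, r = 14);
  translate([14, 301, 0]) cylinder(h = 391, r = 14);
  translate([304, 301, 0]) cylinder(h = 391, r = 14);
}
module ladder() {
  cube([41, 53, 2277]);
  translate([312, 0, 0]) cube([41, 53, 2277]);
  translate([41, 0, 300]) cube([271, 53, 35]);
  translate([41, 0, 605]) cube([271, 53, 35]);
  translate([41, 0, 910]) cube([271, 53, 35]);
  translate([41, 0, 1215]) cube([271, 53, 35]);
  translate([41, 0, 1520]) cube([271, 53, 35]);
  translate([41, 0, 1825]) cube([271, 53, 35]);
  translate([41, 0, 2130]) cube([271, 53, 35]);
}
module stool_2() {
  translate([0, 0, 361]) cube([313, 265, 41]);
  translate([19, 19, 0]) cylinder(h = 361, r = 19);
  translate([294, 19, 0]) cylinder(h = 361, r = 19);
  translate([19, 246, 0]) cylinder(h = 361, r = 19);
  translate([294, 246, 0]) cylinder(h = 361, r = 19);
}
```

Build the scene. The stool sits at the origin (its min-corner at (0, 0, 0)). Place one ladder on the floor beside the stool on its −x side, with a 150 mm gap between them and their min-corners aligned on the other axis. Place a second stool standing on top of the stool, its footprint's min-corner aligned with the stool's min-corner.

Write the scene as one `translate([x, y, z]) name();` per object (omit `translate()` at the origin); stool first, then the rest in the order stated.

stool();
translate([-503, 0, 0]) ladder();
translate([0, 0, 418]) stool_2();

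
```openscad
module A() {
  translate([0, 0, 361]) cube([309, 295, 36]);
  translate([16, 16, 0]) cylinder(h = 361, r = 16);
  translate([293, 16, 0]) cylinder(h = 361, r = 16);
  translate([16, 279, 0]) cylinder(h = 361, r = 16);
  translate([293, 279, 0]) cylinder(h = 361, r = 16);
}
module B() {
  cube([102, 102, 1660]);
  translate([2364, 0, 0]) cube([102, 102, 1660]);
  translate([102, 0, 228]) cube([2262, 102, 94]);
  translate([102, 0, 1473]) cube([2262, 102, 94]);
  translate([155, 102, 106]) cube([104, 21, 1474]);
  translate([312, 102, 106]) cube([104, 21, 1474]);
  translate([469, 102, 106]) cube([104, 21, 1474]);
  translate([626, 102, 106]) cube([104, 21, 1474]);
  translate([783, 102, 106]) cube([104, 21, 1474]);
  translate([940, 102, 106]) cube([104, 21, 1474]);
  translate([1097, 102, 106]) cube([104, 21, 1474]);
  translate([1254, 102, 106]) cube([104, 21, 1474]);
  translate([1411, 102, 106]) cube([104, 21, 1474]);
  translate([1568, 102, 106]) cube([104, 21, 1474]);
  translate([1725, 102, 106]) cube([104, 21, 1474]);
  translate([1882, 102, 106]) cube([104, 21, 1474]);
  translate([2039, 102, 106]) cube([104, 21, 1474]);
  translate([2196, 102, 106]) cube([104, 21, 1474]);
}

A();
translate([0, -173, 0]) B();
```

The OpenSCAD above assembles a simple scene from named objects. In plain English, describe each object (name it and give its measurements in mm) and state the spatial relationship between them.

A is a simple wooden stool: a rectangular seat 309 mm (x) by 295 mm (y), 36 mm thick, top face at z = 397 mm, on four round legs, each 32 mm in diameter. The legs rest on z = 0, each leg's axis is inset half a diameter from the nearest pair of seat edges (so the leg's bounding box is flush with the corner).

B is a fence section. Two 102×102 mm posts, 1660 mm tall, stand on the floor with a clear span of 2262 mm between their inner faces. Two horizontal rails of 102×94 mm section span the gap between the posts with their undersides at z = 228 mm and z = 1473 mm, flush with the posts' −y face. 14 pickets, each 104 mm wide, 21 mm thick and 1474 mm tall, are fixed to the +y face of the rails with their bottoms at z = 106 mm, evenly spaced across the span with equal gaps (rounded down to the nearest mm) at the −x end and between each pair — any rounding remainder accumulates at the +x end.

The fence section is on the floor beside the stool on its −y side.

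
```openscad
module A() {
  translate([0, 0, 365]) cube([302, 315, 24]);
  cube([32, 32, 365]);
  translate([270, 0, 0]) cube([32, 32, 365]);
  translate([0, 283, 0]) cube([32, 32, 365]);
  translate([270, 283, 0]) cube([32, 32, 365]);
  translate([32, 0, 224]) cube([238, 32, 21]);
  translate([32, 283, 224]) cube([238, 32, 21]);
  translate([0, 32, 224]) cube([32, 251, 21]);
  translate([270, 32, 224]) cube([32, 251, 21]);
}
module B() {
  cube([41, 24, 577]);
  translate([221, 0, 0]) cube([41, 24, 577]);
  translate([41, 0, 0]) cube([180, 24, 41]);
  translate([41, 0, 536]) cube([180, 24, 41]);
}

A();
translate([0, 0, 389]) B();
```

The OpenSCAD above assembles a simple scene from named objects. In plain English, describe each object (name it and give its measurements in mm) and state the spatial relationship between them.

A is a four-legged stool. The seat is 302×315 mm, 24 mm thick, top at z = 389 mm. It stands on four square legs, each 32×32 mm in cross-section, from z = 0 to the seat underside, each flush with a corner of the seat. Four stretchers, 32 mm wide and 21 mm tall, connect adjacent legs with their undersides at z = 224 mm, each running between the inner faces of the legs it joins and aligned with the legs' outer faces on the other axis.

B is a picture frame with a 180×495 mm rectangular opening (x by z) and a uniform 41 mm border on every side. Frame depth is 24 mm along y. It is built from two vertical stiles running the full outside height and two horizontal rails spanning the gap between the stiles.

The picture frame is on top of the stool.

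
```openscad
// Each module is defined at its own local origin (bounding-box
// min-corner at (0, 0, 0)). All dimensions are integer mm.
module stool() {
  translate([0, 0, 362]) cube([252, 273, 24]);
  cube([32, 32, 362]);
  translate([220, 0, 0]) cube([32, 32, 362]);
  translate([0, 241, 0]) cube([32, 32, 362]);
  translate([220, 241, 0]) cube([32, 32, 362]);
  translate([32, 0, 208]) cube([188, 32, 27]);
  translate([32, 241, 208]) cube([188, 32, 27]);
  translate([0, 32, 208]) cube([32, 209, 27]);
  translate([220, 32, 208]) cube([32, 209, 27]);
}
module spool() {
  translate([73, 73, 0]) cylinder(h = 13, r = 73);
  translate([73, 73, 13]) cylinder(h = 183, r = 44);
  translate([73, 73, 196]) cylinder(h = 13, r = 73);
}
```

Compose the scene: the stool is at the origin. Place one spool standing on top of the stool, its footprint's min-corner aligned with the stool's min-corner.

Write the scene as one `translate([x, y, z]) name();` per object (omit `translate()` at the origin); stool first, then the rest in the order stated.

stool();
translate([0, 0, 386]) spool();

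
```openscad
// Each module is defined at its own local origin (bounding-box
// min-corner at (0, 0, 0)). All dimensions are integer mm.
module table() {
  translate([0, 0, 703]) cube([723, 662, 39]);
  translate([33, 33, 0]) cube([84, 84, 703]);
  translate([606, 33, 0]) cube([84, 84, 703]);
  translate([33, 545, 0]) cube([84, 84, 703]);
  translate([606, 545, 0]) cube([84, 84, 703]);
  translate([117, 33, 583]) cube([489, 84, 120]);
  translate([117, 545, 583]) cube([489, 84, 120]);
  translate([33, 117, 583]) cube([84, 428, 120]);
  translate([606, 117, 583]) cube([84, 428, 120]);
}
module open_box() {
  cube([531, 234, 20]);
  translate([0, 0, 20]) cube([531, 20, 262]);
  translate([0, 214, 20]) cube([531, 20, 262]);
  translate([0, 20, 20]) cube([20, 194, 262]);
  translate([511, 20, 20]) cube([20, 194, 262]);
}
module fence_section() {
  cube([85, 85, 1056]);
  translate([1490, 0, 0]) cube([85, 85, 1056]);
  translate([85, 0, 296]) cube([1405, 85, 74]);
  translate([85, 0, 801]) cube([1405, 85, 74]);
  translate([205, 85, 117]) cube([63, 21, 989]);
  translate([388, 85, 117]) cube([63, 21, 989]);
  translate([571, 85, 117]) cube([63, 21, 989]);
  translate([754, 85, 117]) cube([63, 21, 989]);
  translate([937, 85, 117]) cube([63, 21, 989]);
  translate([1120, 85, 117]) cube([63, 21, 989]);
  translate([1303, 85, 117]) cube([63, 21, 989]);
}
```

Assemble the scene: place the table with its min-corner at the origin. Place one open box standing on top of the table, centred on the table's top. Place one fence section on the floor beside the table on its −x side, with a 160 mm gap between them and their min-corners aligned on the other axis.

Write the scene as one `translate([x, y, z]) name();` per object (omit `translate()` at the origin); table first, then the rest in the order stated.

table();
translate([96, 214, 742]) open_box();
translate([-1735, 0, 0]) fence_section();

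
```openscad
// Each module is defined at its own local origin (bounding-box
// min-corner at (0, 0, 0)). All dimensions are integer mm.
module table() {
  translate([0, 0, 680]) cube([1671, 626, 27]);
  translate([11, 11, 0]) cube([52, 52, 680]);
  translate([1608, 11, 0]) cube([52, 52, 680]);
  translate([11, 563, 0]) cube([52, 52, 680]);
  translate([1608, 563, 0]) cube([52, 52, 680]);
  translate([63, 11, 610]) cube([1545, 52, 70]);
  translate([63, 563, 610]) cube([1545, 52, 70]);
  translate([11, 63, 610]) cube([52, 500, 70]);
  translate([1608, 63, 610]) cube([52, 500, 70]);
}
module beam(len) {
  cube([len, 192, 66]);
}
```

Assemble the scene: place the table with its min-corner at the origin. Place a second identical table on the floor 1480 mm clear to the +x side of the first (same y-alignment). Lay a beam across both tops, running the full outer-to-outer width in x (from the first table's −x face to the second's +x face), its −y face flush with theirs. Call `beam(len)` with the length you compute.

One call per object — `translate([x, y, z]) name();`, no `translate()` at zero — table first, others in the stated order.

table();
translate([3151, 0, 0]) table();
translate([0, 0, 707]) beam(4822);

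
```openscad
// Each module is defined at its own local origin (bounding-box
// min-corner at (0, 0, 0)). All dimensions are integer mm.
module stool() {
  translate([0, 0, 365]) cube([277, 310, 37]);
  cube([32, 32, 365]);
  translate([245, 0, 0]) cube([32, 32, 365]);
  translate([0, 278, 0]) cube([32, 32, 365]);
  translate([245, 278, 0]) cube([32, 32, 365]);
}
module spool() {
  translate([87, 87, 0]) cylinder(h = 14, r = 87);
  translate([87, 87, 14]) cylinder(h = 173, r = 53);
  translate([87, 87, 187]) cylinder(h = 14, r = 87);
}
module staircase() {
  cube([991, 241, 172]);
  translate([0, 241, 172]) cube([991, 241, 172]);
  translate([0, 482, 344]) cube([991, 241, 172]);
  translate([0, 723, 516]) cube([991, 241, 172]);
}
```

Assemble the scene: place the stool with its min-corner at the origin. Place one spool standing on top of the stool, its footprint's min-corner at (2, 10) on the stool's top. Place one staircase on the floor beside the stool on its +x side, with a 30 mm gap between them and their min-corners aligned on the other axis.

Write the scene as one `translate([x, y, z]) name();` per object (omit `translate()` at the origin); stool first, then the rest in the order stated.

stool();
translate([2, 10, 402]) spool();
translate([307, 0, 0]) staircase();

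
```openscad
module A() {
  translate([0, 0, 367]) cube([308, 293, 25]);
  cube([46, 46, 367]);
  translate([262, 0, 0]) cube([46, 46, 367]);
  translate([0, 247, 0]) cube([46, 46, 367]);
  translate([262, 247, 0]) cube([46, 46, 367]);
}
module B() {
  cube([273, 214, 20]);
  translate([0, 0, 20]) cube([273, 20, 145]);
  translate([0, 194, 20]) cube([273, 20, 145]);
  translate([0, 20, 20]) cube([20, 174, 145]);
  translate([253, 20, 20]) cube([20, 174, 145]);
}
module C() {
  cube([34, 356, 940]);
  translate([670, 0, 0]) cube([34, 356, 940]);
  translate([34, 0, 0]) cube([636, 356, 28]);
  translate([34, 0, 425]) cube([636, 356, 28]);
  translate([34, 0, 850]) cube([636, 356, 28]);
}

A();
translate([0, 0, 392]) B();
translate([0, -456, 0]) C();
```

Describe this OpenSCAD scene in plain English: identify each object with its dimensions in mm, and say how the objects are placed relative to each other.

A is a simple wooden stool: a rectangular seat 308 mm (x) by 293 mm (y), 25 mm thick, top face at z = 392 mm, on four square legs, each 46×46 mm in cross-section. The legs rest on z = 0, each flush with a corner of the seat.

B is an open storage box with external size 273×214×165 mm and wall thickness 20 mm (the base is also 20 mm thick). The base covers the whole footprint; the four walls stand on the base, with the y-facing walls full-width and the x-facing walls fitting between their inner faces.

C is an open bookshelf. Two side panels, each 34 mm thick, 356 mm deep and 940 mm tall, stand 704 mm apart (outside-to-outside). Between them sit 3 shelves, each 28 mm thick and 356 mm deep, spanning the full gap between the sides. The bottom shelf rests on the floor (its underside at z = 0) and the clear gap between one shelf's top and the next shelf's underside is 397 mm.

The open box is on top of the stool. The bookshelf is on the floor beside the stool on its −y side.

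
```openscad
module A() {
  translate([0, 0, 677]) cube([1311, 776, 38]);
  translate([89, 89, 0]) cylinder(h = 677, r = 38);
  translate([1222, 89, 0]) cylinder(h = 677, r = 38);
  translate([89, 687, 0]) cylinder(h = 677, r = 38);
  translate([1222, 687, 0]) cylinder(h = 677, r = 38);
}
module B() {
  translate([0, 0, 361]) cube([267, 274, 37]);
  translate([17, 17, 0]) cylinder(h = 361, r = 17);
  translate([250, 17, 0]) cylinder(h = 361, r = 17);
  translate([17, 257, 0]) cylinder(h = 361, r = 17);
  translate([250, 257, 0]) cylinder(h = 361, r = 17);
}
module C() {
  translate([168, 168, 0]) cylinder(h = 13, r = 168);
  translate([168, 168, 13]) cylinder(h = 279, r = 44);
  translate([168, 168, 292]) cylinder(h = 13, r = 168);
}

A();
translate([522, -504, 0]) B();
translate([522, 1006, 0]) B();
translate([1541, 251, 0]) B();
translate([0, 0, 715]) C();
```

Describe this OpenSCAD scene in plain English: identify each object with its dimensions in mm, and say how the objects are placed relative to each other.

A is a rectangular dining table. The top is 1311×776×38 mm with its upper surface at z = 715 mm. It stands on four round legs of 76 mm diameter, each leg's bounding box inset 51 mm from the nearest pair of top edges, running from the floor to the underside of the top.

B is a simple wooden stool: a rectangular seat 267 mm (x) by 274 mm (y), 37 mm thick, top face at z = 398 mm, on four round legs, each 34 mm in diameter. The legs rest on z = 0, each leg's axis is inset half a diameter from the nearest pair of seat edges (so the leg's bounding box is flush with the corner).

C is a spool: two coaxial disc flanges of radius 168 mm and thickness 13 mm, joined by a core cylinder of radius 44 mm and height 279 mm. The lower flange rests on z = 0 and the three cylinders share a vertical axis.

Three stools sit around the table at the −y, +y, +x sides. The spool is on top of the table.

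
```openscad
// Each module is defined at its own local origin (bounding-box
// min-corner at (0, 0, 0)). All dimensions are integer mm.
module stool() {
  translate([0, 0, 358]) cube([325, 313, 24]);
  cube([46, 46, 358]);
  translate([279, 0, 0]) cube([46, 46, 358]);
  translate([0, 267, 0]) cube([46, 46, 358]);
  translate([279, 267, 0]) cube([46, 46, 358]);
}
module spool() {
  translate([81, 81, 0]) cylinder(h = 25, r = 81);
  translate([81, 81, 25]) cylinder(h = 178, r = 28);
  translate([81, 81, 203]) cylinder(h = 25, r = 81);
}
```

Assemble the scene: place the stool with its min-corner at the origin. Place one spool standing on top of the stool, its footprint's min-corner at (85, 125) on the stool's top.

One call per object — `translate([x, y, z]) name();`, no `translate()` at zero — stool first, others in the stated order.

stool();
translate([85, 125, 382]) spool();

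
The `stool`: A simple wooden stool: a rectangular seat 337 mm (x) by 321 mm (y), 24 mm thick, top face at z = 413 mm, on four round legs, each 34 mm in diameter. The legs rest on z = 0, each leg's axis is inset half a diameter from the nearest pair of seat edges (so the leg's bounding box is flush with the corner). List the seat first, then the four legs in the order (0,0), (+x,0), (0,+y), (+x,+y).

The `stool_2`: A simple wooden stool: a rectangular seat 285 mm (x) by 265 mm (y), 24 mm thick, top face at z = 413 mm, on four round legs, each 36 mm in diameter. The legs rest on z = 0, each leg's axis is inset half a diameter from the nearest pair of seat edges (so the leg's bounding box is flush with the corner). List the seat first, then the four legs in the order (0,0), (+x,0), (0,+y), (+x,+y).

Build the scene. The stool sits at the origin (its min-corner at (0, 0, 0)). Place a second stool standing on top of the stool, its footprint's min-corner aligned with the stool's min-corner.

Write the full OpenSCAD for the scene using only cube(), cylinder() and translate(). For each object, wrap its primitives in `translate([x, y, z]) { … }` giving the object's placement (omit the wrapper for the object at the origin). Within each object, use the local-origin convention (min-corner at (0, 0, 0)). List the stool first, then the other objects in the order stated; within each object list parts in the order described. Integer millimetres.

translate([0, 0, 389]) cube([337, 321, 24]);
translate([17, 17, 0]) cylinder(h = 389, r = 17);
translate([320, 17, 0]) cylinder(h = 389, r = 17);
translate([17, 304, 0]) cylinder(h = 389, r = 17);
translate([320, 304, 0]) cylinder(h = 389, r = 17);
translate([0, 0, 413]) {
  translate([0, 0, 389]) cube([285, 265, 24]);
  translate([18, 18, 0]) cylinder(h = 389, r = 18);
  translate([267, 18, 0]) cylinder(h = 389, r = 18);
  translate([18, 247, 0]) cylinder(h = 389, r = 18);
  translate([267, 247, 0]) cylinder(h = 389, r = 18);
}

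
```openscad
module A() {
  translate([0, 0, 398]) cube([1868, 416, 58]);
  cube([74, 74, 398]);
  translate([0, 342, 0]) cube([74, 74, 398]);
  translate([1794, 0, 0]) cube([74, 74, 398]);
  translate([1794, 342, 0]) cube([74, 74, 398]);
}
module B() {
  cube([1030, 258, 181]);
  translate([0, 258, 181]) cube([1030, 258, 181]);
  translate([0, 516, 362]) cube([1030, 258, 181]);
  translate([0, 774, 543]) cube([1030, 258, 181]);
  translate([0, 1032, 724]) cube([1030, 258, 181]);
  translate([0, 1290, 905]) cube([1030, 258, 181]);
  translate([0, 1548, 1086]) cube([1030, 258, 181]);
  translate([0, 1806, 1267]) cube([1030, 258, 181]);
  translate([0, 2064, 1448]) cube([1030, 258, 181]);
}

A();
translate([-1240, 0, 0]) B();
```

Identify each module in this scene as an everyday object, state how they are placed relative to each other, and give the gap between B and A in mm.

The staircase's nearest face is 210 mm from the bench's −x face.

A is a bench. B is a staircase. The staircase is on the floor beside the bench on its −x side. The gap between the staircase and the bench is 210 mm.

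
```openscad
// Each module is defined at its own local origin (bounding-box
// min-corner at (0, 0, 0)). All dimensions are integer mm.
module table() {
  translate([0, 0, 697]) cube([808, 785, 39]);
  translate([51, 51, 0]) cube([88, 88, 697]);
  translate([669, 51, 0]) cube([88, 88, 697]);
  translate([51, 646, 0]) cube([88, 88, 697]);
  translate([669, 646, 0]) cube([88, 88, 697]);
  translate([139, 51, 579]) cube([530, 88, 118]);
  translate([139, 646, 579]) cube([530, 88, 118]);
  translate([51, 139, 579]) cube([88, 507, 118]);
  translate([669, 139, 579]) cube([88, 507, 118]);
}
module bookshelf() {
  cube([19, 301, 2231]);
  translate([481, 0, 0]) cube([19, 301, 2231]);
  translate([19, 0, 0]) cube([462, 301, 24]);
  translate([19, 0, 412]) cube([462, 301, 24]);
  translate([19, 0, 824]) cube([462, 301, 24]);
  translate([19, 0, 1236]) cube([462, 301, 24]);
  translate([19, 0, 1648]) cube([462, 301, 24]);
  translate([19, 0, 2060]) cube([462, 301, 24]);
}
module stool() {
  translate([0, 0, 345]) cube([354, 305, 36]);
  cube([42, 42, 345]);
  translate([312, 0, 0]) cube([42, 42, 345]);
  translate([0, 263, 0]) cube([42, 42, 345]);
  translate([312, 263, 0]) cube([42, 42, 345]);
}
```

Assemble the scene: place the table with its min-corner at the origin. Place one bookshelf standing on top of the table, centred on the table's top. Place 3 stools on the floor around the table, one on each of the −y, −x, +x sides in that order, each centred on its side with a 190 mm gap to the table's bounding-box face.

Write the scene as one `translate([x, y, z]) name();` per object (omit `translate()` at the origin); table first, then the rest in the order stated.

table();
translate([154, 242, 736]) bookshelf();
translate([227, -495, 0]) stool();
translate([-544, 240, 0]) stool();
translate([998, 240, 0]) stool();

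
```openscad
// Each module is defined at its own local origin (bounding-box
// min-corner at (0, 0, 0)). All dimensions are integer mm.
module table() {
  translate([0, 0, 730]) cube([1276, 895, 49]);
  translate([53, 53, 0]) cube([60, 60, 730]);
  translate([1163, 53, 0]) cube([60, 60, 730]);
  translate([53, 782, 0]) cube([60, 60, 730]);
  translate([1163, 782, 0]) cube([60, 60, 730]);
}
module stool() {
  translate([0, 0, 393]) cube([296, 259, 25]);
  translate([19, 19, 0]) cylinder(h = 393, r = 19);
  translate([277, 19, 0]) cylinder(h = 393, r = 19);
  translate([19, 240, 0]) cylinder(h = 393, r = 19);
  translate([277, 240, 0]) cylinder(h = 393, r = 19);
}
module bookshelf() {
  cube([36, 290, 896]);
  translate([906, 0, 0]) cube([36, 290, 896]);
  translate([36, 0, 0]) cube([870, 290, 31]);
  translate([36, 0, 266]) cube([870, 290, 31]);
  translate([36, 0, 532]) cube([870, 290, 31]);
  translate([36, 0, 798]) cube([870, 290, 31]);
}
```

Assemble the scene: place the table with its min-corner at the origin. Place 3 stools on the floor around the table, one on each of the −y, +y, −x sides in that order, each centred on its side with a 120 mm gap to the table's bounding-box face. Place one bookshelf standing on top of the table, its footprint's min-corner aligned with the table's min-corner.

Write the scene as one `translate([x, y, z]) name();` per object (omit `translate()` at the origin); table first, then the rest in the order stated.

table();
translate([490, -379, 0]) stool();
translate([490, 1015, 0]) stool();
translate([-416, 318, 0]) stool();
translate([0, 0, 779]) bookshelf();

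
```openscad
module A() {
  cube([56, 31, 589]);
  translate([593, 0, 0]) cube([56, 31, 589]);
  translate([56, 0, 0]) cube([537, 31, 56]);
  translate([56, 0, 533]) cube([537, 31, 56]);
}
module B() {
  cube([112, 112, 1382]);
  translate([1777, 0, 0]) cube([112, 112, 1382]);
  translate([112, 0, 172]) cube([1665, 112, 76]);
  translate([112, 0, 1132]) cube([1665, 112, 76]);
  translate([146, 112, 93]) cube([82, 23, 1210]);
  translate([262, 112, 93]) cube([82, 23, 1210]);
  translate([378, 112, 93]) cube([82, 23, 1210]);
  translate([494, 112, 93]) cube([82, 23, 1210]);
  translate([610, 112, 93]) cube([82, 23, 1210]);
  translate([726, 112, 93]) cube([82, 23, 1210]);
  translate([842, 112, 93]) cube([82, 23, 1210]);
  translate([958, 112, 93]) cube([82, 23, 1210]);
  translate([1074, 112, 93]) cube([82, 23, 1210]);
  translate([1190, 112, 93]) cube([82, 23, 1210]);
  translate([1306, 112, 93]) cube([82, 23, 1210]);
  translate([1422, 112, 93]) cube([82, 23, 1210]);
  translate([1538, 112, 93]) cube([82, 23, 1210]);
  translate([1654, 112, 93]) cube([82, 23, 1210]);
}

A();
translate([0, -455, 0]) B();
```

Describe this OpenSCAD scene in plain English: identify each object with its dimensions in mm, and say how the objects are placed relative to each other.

A is a rectangular picture frame lying in the x–z plane (depth along y). The opening is 537 mm wide (x) by 477 mm tall (z), surrounded by a border 56 mm wide on all four sides. The frame is 31 mm deep and is made of two full-height vertical stiles with two horizontal rails fitted between them.

B is a fence section. Two 112×112 mm posts, 1382 mm tall, stand on the floor with a clear span of 1665 mm between their inner faces. Two horizontal rails of 112×76 mm section span the gap between the posts with their undersides at z = 172 mm and z = 1132 mm, flush with the posts' −y face. 14 pickets, each 82 mm wide, 23 mm thick and 1210 mm tall, are fixed to the +y face of the rails with their bottoms at z = 93 mm, evenly spaced across the span with equal gaps (rounded down to the nearest mm) at the −x end and between each pair — any rounding remainder accumulates at the +x end.

The fence section is on the floor beside the picture frame on its −y side.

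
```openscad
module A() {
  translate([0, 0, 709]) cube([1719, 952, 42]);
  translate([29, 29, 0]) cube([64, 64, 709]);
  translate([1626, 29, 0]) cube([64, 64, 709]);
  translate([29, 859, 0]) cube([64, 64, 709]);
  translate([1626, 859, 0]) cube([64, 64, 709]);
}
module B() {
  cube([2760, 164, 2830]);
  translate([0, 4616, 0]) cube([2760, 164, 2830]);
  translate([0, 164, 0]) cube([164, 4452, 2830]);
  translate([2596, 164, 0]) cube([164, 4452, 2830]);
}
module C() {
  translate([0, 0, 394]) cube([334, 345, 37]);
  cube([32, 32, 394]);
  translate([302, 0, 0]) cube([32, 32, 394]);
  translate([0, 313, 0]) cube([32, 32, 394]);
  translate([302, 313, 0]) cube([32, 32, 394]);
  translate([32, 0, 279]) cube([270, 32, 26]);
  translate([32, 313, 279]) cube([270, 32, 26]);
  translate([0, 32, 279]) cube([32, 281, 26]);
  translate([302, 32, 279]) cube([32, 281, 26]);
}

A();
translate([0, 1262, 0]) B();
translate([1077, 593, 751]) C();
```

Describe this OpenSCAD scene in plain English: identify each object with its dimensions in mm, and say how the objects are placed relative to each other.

A is a table with a 1719×952 mm rectangular top, 42 mm thick, top surface at z = 751 mm, supported by four 64×64 mm square legs, each inset 29 mm from the nearest pair of top edges, running from the floor.

B is the wall frame of a small rectangular building: four walls, each 2830 mm tall and 164 mm thick, enclosing a footprint 2760 mm (x) by 4780 mm (y) outside-to-outside, with no floor or roof. The front and back walls (the −y and +y sides) span the full width; the two side walls fit between them.

C is a four-legged stool. The seat is a 334×345×37 mm slab whose top surface is at z = 431 mm; four square legs, each 32×32 mm in cross-section, run from the floor (z = 0) to the underside of the seat, each flush with a corner of the seat. Four stretchers, 32 mm wide and 26 mm tall, connect adjacent legs with their undersides at z = 279 mm, each running between the inner faces of the legs it joins and aligned with the legs' outer faces on the other axis.

The house frame is on the floor beside the table on its +y side. The stool is on top of the table.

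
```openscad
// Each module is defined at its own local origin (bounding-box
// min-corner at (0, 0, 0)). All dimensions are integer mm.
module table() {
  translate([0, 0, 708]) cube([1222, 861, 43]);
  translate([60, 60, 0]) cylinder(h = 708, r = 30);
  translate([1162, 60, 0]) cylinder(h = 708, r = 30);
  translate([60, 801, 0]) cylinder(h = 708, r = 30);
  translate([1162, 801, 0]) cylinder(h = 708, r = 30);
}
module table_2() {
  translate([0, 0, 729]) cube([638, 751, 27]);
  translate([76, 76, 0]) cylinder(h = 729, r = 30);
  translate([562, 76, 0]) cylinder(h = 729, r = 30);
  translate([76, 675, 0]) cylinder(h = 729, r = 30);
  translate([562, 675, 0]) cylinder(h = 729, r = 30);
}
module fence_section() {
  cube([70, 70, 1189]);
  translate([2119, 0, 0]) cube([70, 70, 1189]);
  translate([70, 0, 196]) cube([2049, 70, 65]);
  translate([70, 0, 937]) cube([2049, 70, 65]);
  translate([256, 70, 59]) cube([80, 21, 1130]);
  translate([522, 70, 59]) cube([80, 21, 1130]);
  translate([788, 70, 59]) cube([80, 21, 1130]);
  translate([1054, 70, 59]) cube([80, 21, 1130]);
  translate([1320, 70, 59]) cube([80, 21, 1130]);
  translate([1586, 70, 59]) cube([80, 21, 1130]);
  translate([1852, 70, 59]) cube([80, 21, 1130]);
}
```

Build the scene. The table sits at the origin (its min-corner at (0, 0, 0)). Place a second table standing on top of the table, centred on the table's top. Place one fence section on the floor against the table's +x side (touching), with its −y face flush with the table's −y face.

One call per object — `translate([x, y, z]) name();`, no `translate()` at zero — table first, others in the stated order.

table();
translate([292, 55, 751]) table_2();
translate([1222, 0, 0]) fence_section();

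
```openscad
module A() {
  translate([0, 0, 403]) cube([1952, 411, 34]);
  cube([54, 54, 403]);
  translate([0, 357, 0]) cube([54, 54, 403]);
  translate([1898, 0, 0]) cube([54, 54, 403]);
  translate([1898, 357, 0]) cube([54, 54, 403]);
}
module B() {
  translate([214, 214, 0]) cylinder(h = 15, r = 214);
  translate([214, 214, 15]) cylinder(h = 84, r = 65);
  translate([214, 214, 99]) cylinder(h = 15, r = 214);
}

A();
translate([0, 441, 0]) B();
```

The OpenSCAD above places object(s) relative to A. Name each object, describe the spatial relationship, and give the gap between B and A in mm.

The spool's nearest face is 30 mm from the bench's +y face.

A is a bench. B is a spool. The spool is on the floor beside the bench on its +y side. The gap between the spool and the bench is 30 mm.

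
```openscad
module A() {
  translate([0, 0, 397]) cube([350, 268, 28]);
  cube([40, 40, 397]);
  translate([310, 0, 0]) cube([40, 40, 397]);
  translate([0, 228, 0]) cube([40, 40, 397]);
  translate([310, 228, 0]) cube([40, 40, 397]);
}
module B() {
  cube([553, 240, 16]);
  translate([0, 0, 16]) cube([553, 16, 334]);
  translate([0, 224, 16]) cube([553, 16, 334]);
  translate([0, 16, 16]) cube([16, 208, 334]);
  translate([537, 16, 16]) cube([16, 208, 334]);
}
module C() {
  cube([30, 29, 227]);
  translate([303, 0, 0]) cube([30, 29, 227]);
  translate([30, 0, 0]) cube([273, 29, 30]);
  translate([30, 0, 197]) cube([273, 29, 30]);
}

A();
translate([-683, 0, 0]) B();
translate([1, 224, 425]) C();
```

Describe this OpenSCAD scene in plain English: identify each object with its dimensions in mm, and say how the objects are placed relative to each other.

A is a simple wooden stool: a rectangular seat 350 mm (x) by 268 mm (y), 28 mm thick, top face at z = 425 mm, on four square legs, each 40×40 mm in cross-section. The legs rest on z = 0, each flush with a corner of the seat.

B is an open storage box with external size 553×240×350 mm and wall thickness 16 mm (the base is also 16 mm thick). The base covers the whole footprint; the four walls stand on the base, with the y-facing walls full-width and the x-facing walls fitting between their inner faces.

C is a rectangular picture frame lying in the x–z plane (depth along y). The opening is 273 mm wide (x) by 167 mm tall (z), surrounded by a border 30 mm wide on all four sides. The frame is 29 mm deep and is made of two full-height vertical stiles with two horizontal rails fitted between them.

The open box is on the floor beside the stool on its −x side. The picture frame is on top of the stool.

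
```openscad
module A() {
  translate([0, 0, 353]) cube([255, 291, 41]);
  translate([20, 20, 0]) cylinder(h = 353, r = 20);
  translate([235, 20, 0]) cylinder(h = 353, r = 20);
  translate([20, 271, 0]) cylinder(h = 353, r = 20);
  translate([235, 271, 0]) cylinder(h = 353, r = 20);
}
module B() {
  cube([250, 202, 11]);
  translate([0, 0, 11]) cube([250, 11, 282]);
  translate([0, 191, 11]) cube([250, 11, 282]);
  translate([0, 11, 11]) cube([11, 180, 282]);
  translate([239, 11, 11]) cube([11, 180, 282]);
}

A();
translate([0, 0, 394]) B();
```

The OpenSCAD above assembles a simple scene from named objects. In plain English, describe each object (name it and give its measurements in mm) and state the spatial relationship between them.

A is a simple wooden stool: a rectangular seat 255 mm (x) by 291 mm (y), 41 mm thick, top face at z = 394 mm, on four round legs, each 40 mm in diameter. The legs rest on z = 0, each leg's axis is inset half a diameter from the nearest pair of seat edges (so the leg's bounding box is flush with the corner).

B is an open storage box with external size 250×202×293 mm and wall thickness 11 mm (the base is also 11 mm thick). The base covers the whole footprint; the four walls stand on the base, with the y-facing walls full-width and the x-facing walls fitting between their inner faces.

The open box is on top of the stool.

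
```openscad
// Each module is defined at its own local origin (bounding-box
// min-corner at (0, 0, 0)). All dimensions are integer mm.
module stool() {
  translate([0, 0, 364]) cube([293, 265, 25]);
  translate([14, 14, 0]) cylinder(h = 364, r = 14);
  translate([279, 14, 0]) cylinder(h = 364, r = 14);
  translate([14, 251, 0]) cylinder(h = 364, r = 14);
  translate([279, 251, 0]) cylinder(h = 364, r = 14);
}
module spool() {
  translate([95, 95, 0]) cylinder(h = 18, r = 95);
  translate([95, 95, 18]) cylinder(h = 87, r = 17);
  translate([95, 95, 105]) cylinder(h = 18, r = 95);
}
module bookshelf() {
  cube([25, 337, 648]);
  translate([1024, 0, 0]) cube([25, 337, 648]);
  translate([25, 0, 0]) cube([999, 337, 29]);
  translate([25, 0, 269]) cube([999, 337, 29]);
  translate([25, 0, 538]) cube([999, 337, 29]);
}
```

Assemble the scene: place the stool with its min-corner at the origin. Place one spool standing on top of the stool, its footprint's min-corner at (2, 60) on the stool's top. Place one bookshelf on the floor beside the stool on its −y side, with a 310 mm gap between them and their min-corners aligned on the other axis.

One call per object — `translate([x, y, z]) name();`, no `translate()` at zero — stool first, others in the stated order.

stool();
translate([2, 60, 389]) spool();
translate([0, -647, 0]) bookshelf();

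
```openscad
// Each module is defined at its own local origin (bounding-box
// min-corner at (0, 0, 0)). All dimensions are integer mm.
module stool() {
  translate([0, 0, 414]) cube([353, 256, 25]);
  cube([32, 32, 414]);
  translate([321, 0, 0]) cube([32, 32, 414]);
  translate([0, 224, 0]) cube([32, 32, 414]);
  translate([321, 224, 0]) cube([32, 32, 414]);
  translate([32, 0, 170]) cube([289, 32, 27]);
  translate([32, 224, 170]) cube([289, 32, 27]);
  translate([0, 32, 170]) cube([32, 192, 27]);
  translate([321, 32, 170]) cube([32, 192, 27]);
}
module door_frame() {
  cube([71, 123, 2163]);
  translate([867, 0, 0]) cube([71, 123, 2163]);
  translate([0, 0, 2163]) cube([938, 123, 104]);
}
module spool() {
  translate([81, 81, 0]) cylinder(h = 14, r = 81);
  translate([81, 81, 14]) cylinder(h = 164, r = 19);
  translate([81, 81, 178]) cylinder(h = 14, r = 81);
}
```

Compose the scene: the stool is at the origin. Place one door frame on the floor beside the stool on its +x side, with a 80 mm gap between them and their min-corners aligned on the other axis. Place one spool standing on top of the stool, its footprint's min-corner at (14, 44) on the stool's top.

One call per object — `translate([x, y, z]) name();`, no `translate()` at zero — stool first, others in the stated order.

stool();
translate([433, 0, 0]) door_frame();
translate([14, 44, 439]) spool();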